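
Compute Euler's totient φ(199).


Factor n: 199 = 199
φ(n) = n · ∏(1 - 1/p) over distinct primes p | n
φ(199) = 199 · (1 - 1/199) = 198

φ(199) = 198


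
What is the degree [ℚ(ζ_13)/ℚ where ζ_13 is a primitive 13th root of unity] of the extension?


[ℚ(ζ_n):ℚ] = deg Φ_n(x) = φ(n). Here φ(13) = 12

[ℚ(ζ_13)/ℚ where ζ_13 is a primitive 13th root of unity] = 12


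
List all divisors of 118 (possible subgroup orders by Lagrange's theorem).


Lagrange's theorem: |H| divides |G|
|G| = 118
Divisors of 118: 1, 2, 59, 118

Possible subgroup orders: {1, 2, 59, 118}


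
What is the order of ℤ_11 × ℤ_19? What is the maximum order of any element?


|ℤ_11 × ℤ_19| = 11 × 19 = 209
Max element order = lcm(11,19) = 209
Cyclic? Yes (gcd=1)

|ℤ_11×ℤ_19| = 209, max element order = 209


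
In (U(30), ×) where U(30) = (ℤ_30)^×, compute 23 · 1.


Operation: multiplication mod 30
23 · 1 = (a × b) mod 30 with a = 23, b = 1

23 · 1 = 23


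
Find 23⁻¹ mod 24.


Use the extended Euclidean algorithm to write 1 = 23·s + 24·t; then s mod 24 is the inverse.
Euclidean algorithm:
  23 = 0·24 + 23
  24 = 1·23 + 1
  23 = 23·1 + 0
gcd(23,24) = 1
Back-substitution gives: 23·(-1) + 24·(1) = 1
So 23⁻¹ ≡ -1 ≡ 23 (mod 24)
Check: 23 × 23 = 529 ≡ 1 (mod 24) ✓

23⁻¹ ≡ 23 (mod 24)


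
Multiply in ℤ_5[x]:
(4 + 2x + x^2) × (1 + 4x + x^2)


Expand and collect like terms; reduce coefficients mod 5:
x^0: 4·1 = 4 ≡ 4 (mod 5)
x^1: 4·4 + 2·1 = 18 ≡ 3 (mod 5)
x^2: 4·1 + 2·4 + 1·1 = 13 ≡ 3 (mod 5)
x^3: 2·1 + 1·4 = 6 ≡ 1 (mod 5)
x^4: 1·1 = 1 ≡ 1 (mod 5)
Result: 4 + 3x + 3x^2 + x^3 + x^4

f · g = 4 + 3x + 3x^2 + x^3 + x^4


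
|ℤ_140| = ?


ℤ_n has n elements.

|ℤ_140| = 140


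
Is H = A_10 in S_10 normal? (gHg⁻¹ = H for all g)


H = A_10 in S_10
A_10 has index 2 in S_10, and every subgroup of index 2 is normal

Yes, normal subgroup


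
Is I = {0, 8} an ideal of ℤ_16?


Check ideal conditions for I = {0, 8} in ℤ_16:
(1) I is an additive subgroup? Yes
(2) For r ∈ ℤ_16 and a ∈ I: r·a ∈ I? Yes

Yes, I is an ideal of ℤ_16


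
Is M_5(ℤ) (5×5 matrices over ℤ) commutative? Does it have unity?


Matrix multiplication is non-commutative for n ≥ 2; the identity matrix I is the unity; singular matrices give zero divisors, so not an integral domain
Commutative: No
Integral domain: No
Has unity: Yes

M_5(ℤ) (5×5 matrices over ℤ): Commutative=No, Unity=Yes


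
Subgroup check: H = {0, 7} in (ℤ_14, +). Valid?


Subgroup test for H = {0, 7} in (ℤ_14, +):
(1) 0 ∈ H? Yes
(2) Closure: for all a,b ∈ H, (a+b) mod 14 ∈ H? Yes
(3) Inverses: for all a ∈ H, -a mod 14 ∈ H? Yes

Yes, H is a subgroup of ℤ_14


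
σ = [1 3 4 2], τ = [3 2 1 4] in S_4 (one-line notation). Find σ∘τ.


σ∘τ: apply τ first, then σ
1 →τ 3 →σ 4
2 →τ 2 →σ 3
3 →τ 1 →σ 1
4 →τ 4 →σ 2

σ∘τ = [4 3 1 2]


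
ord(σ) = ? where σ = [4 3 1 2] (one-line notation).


Cycle decomposition: (1 4 2 3)
Cycle lengths: 4
Order = lcm(4) = 4

ord(σ) = 4


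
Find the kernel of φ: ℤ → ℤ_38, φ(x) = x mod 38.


Kernel = preimage of identity
ker(φ) = {x ∈ ℤ : x ≡ 0 (mod 38)} = 38ℤ = {0, ±38, ±76, ...}

ker(φ) = 38ℤ


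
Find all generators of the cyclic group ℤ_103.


g generates ℤ_n iff gcd(g,n) = 1
Prime factors of 103: 103
Generators are g ∈ {1,...,102} not divisible by any of these primes.
Generators: {1, 2, 3, 4, 5, 6, 7, 8, 9, 10, 11, 12, 13, 14, 15, 16, 17, 18, 19, 20, 21, 22, 23, 24, 25, 26, 27, 28, 29, 30, 31, 32, 33, 34, 35, 36, 37, 38, 39, 40, 41, 42, 43, 44, 45, 46, 47, 48, 49, 50, 51, 52, 53, 54, 55, 56, 57, 58, 59, 60, 61, 62, 63, 64, 65, 66, 67, 68, 69, 70, 71, 72, 73, 74, 75, 76, 77, 78, 79, 80, 81, 82, 83, 84, 85, 86, 87, 88, 89, 90, 91, 92, 93, 94, 95, 96, 97, 98, 99, 100, 101, 102}
Number of generators = φ(103) = 102

Generators of ℤ_103 = {1, 2, 3, 4, 5, 6, 7, 8, 9, 10, 11, 12, 13, 14, 15, 16, 17, 18, 19, 20, 21, 22, 23, 24, 25, 26, 27, 28, 29, 30, 31, 32, 33, 34, 35, 36, 37, 38, 39, 40, 41, 42, 43, 44, 45, 46, 47, 48, 49, 50, 51, 52, 53, 54, 55, 56, 57, 58, 59, 60, 61, 62, 63, 64, 65, 66, 67, 68, 69, 70, 71, 72, 73, 74, 75, 76, 77, 78, 79, 80, 81, 82, 83, 84, 85, 86, 87, 88, 89, 90, 91, 92, 93, 94, 95, 96, 97, 98, 99, 100, 101, 102}


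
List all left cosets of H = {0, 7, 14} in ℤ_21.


H = {0, 7, 14}, |H| = 3
Number of cosets = |G|/|H| = 21/3 = 7
0 + H = {0, 7, 14}
1 + H = {1, 8, 15}
2 + H = {2, 9, 16}
3 + H = {3, 10, 17}
4 + H = {4, 11, 18}
5 + H = {5, 12, 19}
6 + H = {6, 13, 20}

Cosets: 0+H={0,7,14}; 1+H={1,8,15}; 2+H={2,9,16}; 3+H={3,10,17}; 4+H={4,11,18}; 5+H={5,12,19}; 6+H={6,13,20}


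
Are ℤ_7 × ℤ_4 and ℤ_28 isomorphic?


Comparing ℤ_7 × ℤ_4 and ℤ_28:
gcd(7,4) = 1, so ℤ_7 × ℤ_4 ≅ ℤ_28 (CRT)

Yes, ℤ_7 × ℤ_4 ≅ ℤ_28


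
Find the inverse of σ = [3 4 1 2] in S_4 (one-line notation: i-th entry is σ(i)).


To find σ⁻¹, swap domain and range:
σ(1) = 3 → σ⁻¹(3) = 1
σ(2) = 4 → σ⁻¹(4) = 2
σ(3) = 1 → σ⁻¹(1) = 3
σ(4) = 2 → σ⁻¹(2) = 4

σ⁻¹ = [3 4 1 2]


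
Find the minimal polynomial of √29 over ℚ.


√29 satisfies x² - 29 = 0, irreducible over ℚ since 29 is squarefree

Minimal polynomial: x² - 29


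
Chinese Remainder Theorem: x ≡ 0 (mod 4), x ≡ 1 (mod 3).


m₁ = 4, m₂ = 3, gcd = 1, so CRT applies. M = m₁·m₂ = 12
Let M₁ = M/m₁ = 3, M₂ = M/m₂ = 4
Find y₁ ≡ M₁⁻¹ (mod m₁): 3⁻¹ ≡ 3 (mod 4)
Find y₂ ≡ M₂⁻¹ (mod m₂): 4⁻¹ ≡ 1 (mod 3)
x = a₁·M₁·y₁ + a₂·M₂·y₂ = 0·3·3 + 1·4·1 = 4
Reduce mod 12: x ≡ 4
Check: 4 mod 4 = 0 ✓, 4 mod 3 = 1 ✓

x ≡ 4 (mod 12)


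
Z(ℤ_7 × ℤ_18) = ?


Z(G) = {g ∈ G | gx = xg for all x ∈ G}
Direct product of abelian groups is abelian, so Z(G) = G

Z(ℤ_7 × ℤ_18) = ℤ_7 × ℤ_18


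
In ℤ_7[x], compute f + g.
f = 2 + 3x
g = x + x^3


Add coefficients mod 7:
x^0: 2 + 0 = 2 (mod 7)
x^1: 3 + 1 = 4 (mod 7)
x^2: 0 + 0 = 0 (mod 7)
x^3: 0 + 1 = 1 (mod 7)
Result: 2 + 4x + x^3

f + g = 2 + 4x + x^3


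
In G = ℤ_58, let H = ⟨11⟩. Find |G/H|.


|⟨11⟩| = n / gcd(11, 58) = 58 / 1 = 58
H is normal (ℤ_58 is abelian).
|G/H| = |G| / |H| = 58 / 58 = 1

|G/H| = 1


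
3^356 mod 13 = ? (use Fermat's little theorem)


Fermat's little theorem: if p is prime and gcd(a,p)=1, then a^(p-1) ≡ 1 (mod p)
p = 13 is prime, gcd(3,13) = 1
Reduce exponent: 356 mod 12 = 8
So 3^356 ≡ 3^8 (mod 13)
3^8 mod 13 = 9

3^356 ≡ 9 (mod 13)


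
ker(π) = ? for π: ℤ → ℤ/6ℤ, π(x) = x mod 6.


Kernel = preimage of identity
ker(π) = multiples of 6 = 6ℤ

ker(π) = 6ℤ


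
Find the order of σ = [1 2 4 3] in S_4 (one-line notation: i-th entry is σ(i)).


Cycle decomposition: (3 4)
Cycle lengths: 2
Order = lcm(2) = 2

ord(σ) = 2


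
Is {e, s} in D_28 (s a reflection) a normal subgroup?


H = {e, s} in D_28 (s a reflection)
r·s·r⁻¹ = sr⁻² ≠ s for n ≥ 3, so {e, s} is not closed under conjugation

No, not a normal subgroup


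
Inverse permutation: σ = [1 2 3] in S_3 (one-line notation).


To find σ⁻¹, swap domain and range:
σ(1) = 1 → σ⁻¹(1) = 1
σ(2) = 2 → σ⁻¹(2) = 2
σ(3) = 3 → σ⁻¹(3) = 3

σ⁻¹ = [1 2 3]


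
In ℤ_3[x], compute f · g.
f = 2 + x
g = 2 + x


Expand and collect like terms; reduce coefficients mod 3:
x^0: 2·2 = 4 ≡ 1 (mod 3)
x^1: 2·1 + 1·2 = 4 ≡ 1 (mod 3)
x^2: 1·1 = 1 ≡ 1 (mod 3)
Result: 1 + x + x^2

f · g = 1 + x + x^2


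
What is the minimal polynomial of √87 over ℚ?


√87 satisfies x² - 87 = 0, irreducible over ℚ since 87 is squarefree

Minimal polynomial: x² - 87


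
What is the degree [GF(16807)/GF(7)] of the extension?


GF(16807) = GF(7^5), so the extension degree is 5

[GF(16807)/GF(7)] = 5


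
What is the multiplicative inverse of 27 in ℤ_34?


Use the extended Euclidean algorithm to write 1 = 27·s + 34·t; then s mod 34 is the inverse.
Euclidean algorithm:
  27 = 0·34 + 27
  34 = 1·27 + 7
  27 = 3·7 + 6
  7 = 1·6 + 1
  6 = 6·1 + 0
gcd(27,34) = 1
Back-substitution gives: 27·(-5) + 34·(4) = 1
So 27⁻¹ ≡ -5 ≡ 29 (mod 34)
Check: 27 × 29 = 783 ≡ 1 (mod 34) ✓

27⁻¹ ≡ 29 (mod 34)


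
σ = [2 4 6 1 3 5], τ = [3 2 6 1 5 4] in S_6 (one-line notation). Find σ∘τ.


σ∘τ: apply τ first, then σ
1 →τ 3 →σ 6
2 →τ 2 →σ 4
3 →τ 6 →σ 5
4 →τ 1 →σ 2
5 →τ 5 →σ 3
6 →τ 4 →σ 1

σ∘τ = [6 4 5 2 3 1]


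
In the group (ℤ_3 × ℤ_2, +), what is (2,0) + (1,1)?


Operation: componentwise addition mod (3, 2)
(2,0) + (1,1) = ((a₁+b₁) mod 3, (a₂+b₂) mod 2) with a = (2,0), b = (1,1)

(2,0) + (1,1) = (0,1)


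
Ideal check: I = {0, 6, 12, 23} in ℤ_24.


Check ideal conditions for I = {0, 6, 12, 23} in ℤ_24:
(1) I is an additive subgroup? No
(2) For r ∈ ℤ_24 and a ∈ I: r·a ∈ I? No  [counterexample: r=2, a=23, r·a mod 24 = 22 ∉ I]

No, I is not an ideal of ℤ_24


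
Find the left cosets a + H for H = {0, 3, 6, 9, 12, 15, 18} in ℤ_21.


H = {0, 3, 6, 9, 12, 15, 18}, |H| = 7
Number of cosets = |G|/|H| = 21/7 = 3
0 + H = {0, 3, 6, 9, 12, 15, 18}
1 + H = {1, 4, 7, 10, 13, 16, 19}
2 + H = {2, 5, 8, 11, 14, 17, 20}

Cosets: 0+H={0,3,6,9,12,15,18}; 1+H={1,4,7,10,13,16,19}; 2+H={2,5,8,11,14,17,20}


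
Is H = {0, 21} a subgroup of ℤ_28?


Subgroup test for H = {0, 21} in (ℤ_28, +):
(1) 0 ∈ H? Yes
(2) Closure: for all a,b ∈ H, (a+b) mod 28 ∈ H? No  [counterexample: 21 + 21 = 14 ∉ H]
(3) Inverses: for all a ∈ H, -a mod 28 ∈ H? No

No, H is not a subgroup of ℤ_28


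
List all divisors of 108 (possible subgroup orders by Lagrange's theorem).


Lagrange's theorem: |H| divides |G|
|G| = 108
Divisors of 108: 1, 2, 3, 4, 6, 9, 12, 18, 27, 36, 54, 108

Possible subgroup orders: {1, 2, 3, 4, 6, 9, 12, 18, 27, 36, 54, 108}


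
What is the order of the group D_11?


|D_n| = 2n (n rotations and n reflections)
|D_11| = 2×11 = 22

|D_11| = 22


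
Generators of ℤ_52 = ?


g generates ℤ_n iff gcd(g,n) = 1
Prime factors of 52: 2, 13
Generators are g ∈ {1,...,51} not divisible by any of these primes.
Generators: {1, 3, 5, 7, 9, 11, 15, 17, 19, 21, 23, 25, 27, 29, 31, 33, 35, 37, 41, 43, 45, 47, 49, 51}
Number of generators = φ(52) = 24

Generators of ℤ_52 = {1, 3, 5, 7, 9, 11, 15, 17, 19, 21, 23, 25, 27, 29, 31, 33, 35, 37, 41, 43, 45, 47, 49, 51}


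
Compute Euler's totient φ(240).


Factor n: 240 = 2^4 × 3 × 5
φ(n) = n · ∏(1 - 1/p) over distinct primes p | n
φ(240) = 240 · (1 - 1/2) · (1 - 1/3) · (1 - 1/5) = 64

φ(240) = 64


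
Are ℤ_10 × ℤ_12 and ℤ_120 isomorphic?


Comparing ℤ_10 × ℤ_12 and ℤ_120:
gcd(10,12) = 2 ≠ 1. Max element order in ℤ_10×ℤ_12 is lcm(10,12) = 60 < 120, so it has no element of order 120

No, ℤ_10 × ℤ_12 ≇ ℤ_120


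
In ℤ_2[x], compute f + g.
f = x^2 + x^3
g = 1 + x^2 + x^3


Add coefficients mod 2:
x^0: 0 + 1 = 1 (mod 2)
x^1: 0 + 0 = 0 (mod 2)
x^2: 1 + 1 = 0 (mod 2)
x^3: 1 + 1 = 0 (mod 2)
Result: 1

f + g = 1


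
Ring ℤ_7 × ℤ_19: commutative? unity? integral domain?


Direct product ring; commutative with unity (1,1); but (1,0)·(0,1) = (0,0) gives zero divisors, so not an integral domain
Commutative: Yes
Integral domain: No
Has unity: Yes

ℤ_7 × ℤ_19: Commutative=Yes, Unity=Yes


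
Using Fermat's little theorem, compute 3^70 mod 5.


Fermat's little theorem: if p is prime and gcd(a,p)=1, then a^(p-1) ≡ 1 (mod p)
p = 5 is prime, gcd(3,5) = 1
Reduce exponent: 70 mod 4 = 2
So 3^70 ≡ 3^2 (mod 5)
3^2 mod 5 = 4

3^70 ≡ 4 (mod 5)


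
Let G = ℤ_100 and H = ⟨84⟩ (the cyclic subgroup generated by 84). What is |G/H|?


|⟨84⟩| = n / gcd(84, 100) = 100 / 4 = 25
H is normal (ℤ_100 is abelian).
|G/H| = |G| / |H| = 100 / 25 = 4

|G/H| = 4


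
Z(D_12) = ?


Z(G) = {g ∈ G | gx = xg for all x ∈ G}
For even n, Z(D_n) = {e, r^(n/2)}: the 180° rotation r^6 commutes with every reflection and rotation

Z(D_12) = {e, r^6}


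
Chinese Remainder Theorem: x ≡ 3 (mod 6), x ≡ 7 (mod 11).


m₁ = 6, m₂ = 11, gcd = 1, so CRT applies. M = m₁·m₂ = 66
Let M₁ = M/m₁ = 11, M₂ = M/m₂ = 6
Find y₁ ≡ M₁⁻¹ (mod m₁): 11⁻¹ ≡ 5 (mod 6)
Find y₂ ≡ M₂⁻¹ (mod m₂): 6⁻¹ ≡ 2 (mod 11)
x = a₁·M₁·y₁ + a₂·M₂·y₂ = 3·11·5 + 7·6·2 = 249
Reduce mod 66: x ≡ 51
Check: 51 mod 6 = 3 ✓, 51 mod 11 = 7 ✓

x ≡ 51 (mod 66)


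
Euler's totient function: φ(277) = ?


Factor n: 277 = 277
φ(n) = n · ∏(1 - 1/p) over distinct primes p | n
φ(277) = 277 · (1 - 1/277) = 276

φ(277) = 276


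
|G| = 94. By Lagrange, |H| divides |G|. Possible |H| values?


Lagrange's theorem: |H| divides |G|
|G| = 94
Divisors of 94: 1, 2, 47, 94

Possible subgroup orders: {1, 2, 47, 94}


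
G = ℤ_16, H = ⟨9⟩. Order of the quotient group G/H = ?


|⟨9⟩| = n / gcd(9, 16) = 16 / 1 = 16
H is normal (ℤ_16 is abelian).
|G/H| = |G| / |H| = 16 / 16 = 1

|G/H| = 1


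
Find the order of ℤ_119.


ℤ_n has n elements.

|ℤ_119| = 119


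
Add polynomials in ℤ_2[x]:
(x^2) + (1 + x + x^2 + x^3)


Add coefficients mod 2:
x^0: 0 + 1 = 1 (mod 2)
x^1: 0 + 1 = 1 (mod 2)
x^2: 1 + 1 = 0 (mod 2)
x^3: 0 + 1 = 1 (mod 2)
Result: 1 + x + x^3

f + g = 1 + x + x^3


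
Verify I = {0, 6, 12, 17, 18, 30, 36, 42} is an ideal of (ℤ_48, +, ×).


Check ideal conditions for I = {0, 6, 12, 17, 18, 30, 36, 42} in ℤ_48:
(1) I is an additive subgroup? No
(2) For r ∈ ℤ_48 and a ∈ I: r·a ∈ I? No  [counterexample: r=2, a=12, r·a mod 48 = 24 ∉ I]

No, I is not an ideal of ℤ_48


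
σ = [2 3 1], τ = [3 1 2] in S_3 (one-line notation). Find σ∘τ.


σ∘τ: apply τ first, then σ
1 →τ 3 →σ 1
2 →τ 1 →σ 2
3 →τ 2 →σ 3

σ∘τ = [1 2 3]


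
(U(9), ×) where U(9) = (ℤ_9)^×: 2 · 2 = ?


Operation: multiplication mod 9
2 · 2 = (a × b) mod 9 with a = 2, b = 2

2 · 2 = 4


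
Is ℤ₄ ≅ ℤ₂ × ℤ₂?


Comparing ℤ₄ and ℤ₂ × ℤ₂:
ℤ₄ has an element of order 4; ℤ₂×ℤ₂ has exponent 2

No, ℤ₄ ≇ ℤ₂ × ℤ₂


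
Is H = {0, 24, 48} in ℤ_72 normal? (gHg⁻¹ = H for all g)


H = {0, 24, 48} in ℤ_72
ℤ_72 is abelian; every subgroup of an abelian group is normal

Yes, normal subgroup


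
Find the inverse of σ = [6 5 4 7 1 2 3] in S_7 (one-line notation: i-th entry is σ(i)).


To find σ⁻¹, swap domain and range:
σ(1) = 6 → σ⁻¹(6) = 1
σ(2) = 5 → σ⁻¹(5) = 2
σ(3) = 4 → σ⁻¹(4) = 3
σ(4) = 7 → σ⁻¹(7) = 4
σ(5) = 1 → σ⁻¹(1) = 5
σ(6) = 2 → σ⁻¹(2) = 6
σ(7) = 3 → σ⁻¹(3) = 7

σ⁻¹ = [5 6 7 3 2 1 4]


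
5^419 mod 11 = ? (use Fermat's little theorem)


Fermat's little theorem: if p is prime and gcd(a,p)=1, then a^(p-1) ≡ 1 (mod p)
p = 11 is prime, gcd(5,11) = 1
Reduce exponent: 419 mod 10 = 9
So 5^419 ≡ 5^9 (mod 11)
5^9 mod 11 = 9

5^419 ≡ 9 (mod 11)


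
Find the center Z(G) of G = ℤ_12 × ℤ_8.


Z(G) = {g ∈ G | gx = xg for all x ∈ G}
Direct product of abelian groups is abelian, so Z(G) = G

Z(ℤ_12 × ℤ_8) = ℤ_12 × ℤ_8


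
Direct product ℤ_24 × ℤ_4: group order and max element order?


|ℤ_24 × ℤ_4| = 24 × 4 = 96
Max element order = lcm(24,4) = 24
Cyclic? No (gcd=4)

|ℤ_24×ℤ_4| = 96, max element order = 24


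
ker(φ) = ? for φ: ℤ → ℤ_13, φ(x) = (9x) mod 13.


Kernel = preimage of identity
ker(φ) = {x ∈ ℤ : 9x ≡ 0 (mod 13)}. gcd(9,13) = 1, so 9x ≡ 0 (mod 13) ⟺ x ≡ 0 (mod 13/1 = 13). Hence ker(φ) = 13ℤ

ker(φ) = 13ℤ


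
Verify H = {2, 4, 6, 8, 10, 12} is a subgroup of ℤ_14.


Subgroup test for H = {2, 4, 6, 8, 10, 12} in (ℤ_14, +):
(1) 0 ∈ H? No
(2) Closure: for all a,b ∈ H, (a+b) mod 14 ∈ H? No  [counterexample: 2 + 12 = 0 ∉ H]
(3) Inverses: for all a ∈ H, -a mod 14 ∈ H? Yes

No, H is not a subgroup of ℤ_14


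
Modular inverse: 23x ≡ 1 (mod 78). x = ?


Use the extended Euclidean algorithm to write 1 = 23·s + 78·t; then s mod 78 is the inverse.
Euclidean algorithm:
  23 = 0·78 + 23
  78 = 3·23 + 9
  23 = 2·9 + 5
  9 = 1·5 + 4
  5 = 1·4 + 1
  4 = 4·1 + 0
gcd(23,78) = 1
Back-substitution gives: 23·(17) + 78·(-5) = 1
So 23⁻¹ ≡ 17 ≡ 17 (mod 78)
Check: 23 × 17 = 391 ≡ 1 (mod 78) ✓

23⁻¹ ≡ 17 (mod 78)


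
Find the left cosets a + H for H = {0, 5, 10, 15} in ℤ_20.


H = {0, 5, 10, 15}, |H| = 4
Number of cosets = |G|/|H| = 20/4 = 5
0 + H = {0, 5, 10, 15}
1 + H = {1, 6, 11, 16}
2 + H = {2, 7, 12, 17}
3 + H = {3, 8, 13, 18}
4 + H = {4, 9, 14, 19}

Cosets: 0+H={0,5,10,15}; 1+H={1,6,11,16}; 2+H={2,7,12,17}; 3+H={3,8,13,18}; 4+H={4,9,14,19}


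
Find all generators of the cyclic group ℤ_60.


g generates ℤ_n iff gcd(g,n) = 1
Prime factors of 60: 2, 3, 5
Generators are g ∈ {1,...,59} not divisible by any of these primes.
Generators: {1, 7, 11, 13, 17, 19, 23, 29, 31, 37, 41, 43, 47, 49, 53, 59}
Number of generators = φ(60) = 16

Generators of ℤ_60 = {1, 7, 11, 13, 17, 19, 23, 29, 31, 37, 41, 43, 47, 49, 53, 59}


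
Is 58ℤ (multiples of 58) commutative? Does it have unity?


58ℤ is a commutative ring under +,× but has no multiplicative identity (1 ∉ 58ℤ); it has no zero divisors, but without unity it is not an integral domain
Commutative: Yes
Integral domain: No
Has unity: No

58ℤ (multiples of 58): Commutative=Yes, Unity=No


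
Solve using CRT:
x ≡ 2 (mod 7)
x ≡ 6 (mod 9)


m₁ = 7, m₂ = 9, gcd = 1, so CRT applies. M = m₁·m₂ = 63
Let M₁ = M/m₁ = 9, M₂ = M/m₂ = 7
Find y₁ ≡ M₁⁻¹ (mod m₁): 9⁻¹ ≡ 4 (mod 7)
Find y₂ ≡ M₂⁻¹ (mod m₂): 7⁻¹ ≡ 4 (mod 9)
x = a₁·M₁·y₁ + a₂·M₂·y₂ = 2·9·4 + 6·7·4 = 240
Reduce mod 63: x ≡ 51
Check: 51 mod 7 = 2 ✓, 51 mod 9 = 6 ✓

x ≡ 51 (mod 63)


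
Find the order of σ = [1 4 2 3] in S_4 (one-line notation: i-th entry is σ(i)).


Cycle decomposition: (2 4 3)
Cycle lengths: 3
Order = lcm(3) = 3

ord(σ) = 3


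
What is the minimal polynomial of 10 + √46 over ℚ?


Let α = 10 + √46. Then α - 10 = √46, so (α - 10)² = 46, giving α² - 20α + 54 = 0. Degree 2 and α ∉ ℚ, so this is the minimal polynomial.

Minimal polynomial: x² - 20x + 54


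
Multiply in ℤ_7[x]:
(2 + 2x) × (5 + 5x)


Expand and collect like terms; reduce coefficients mod 7:
x^0: 2·5 = 10 ≡ 3 (mod 7)
x^1: 2·5 + 2·5 = 20 ≡ 6 (mod 7)
x^2: 2·5 = 10 ≡ 3 (mod 7)
Result: 3 + 6x + 3x^2

f · g = 3 + 6x + 3x^2


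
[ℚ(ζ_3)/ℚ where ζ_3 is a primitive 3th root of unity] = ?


[ℚ(ζ_n):ℚ] = deg Φ_n(x) = φ(n). Here φ(3) = 2

[ℚ(ζ_3)/ℚ where ζ_3 is a primitive 3th root of unity] = 2


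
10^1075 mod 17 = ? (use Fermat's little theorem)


Fermat's little theorem: if p is prime and gcd(a,p)=1, then a^(p-1) ≡ 1 (mod p)
p = 17 is prime, gcd(10,17) = 1
Reduce exponent: 1075 mod 16 = 3
So 10^1075 ≡ 10^3 (mod 17)
10^3 mod 17 = 14

10^1075 ≡ 14 (mod 17)


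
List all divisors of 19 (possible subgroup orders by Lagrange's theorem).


Lagrange's theorem: |H| divides |G|
|G| = 19
Divisors of 19: 1, 19

Possible subgroup orders: {1, 19}


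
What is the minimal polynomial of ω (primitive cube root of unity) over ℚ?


ω satisfies x² + x + 1 = 0 (the cyclotomic polynomial Φ₃)

Minimal polynomial: x² + x + 1


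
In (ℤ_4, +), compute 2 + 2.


Operation: addition mod 4
2 + 2 = (a + b) mod 4 with a = 2, b = 2

2 + 2 = 0


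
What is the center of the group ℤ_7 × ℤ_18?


Z(G) = {g ∈ G | gx = xg for all x ∈ G}
Direct product of abelian groups is abelian, so Z(G) = G

Z(ℤ_7 × ℤ_18) = ℤ_7 × ℤ_18


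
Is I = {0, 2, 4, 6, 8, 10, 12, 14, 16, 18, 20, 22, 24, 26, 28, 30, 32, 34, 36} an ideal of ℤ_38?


Check ideal conditions for I = {0, 2, 4, 6, 8, 10, 12, 14, 16, 18, 20, 22, 24, 26, 28, 30, 32, 34, 36} in ℤ_38:
(1) I is an additive subgroup? Yes
(2) For r ∈ ℤ_38 and a ∈ I: r·a ∈ I? Yes

Yes, I is an ideal of ℤ_38


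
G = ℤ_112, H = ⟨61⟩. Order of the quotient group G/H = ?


|⟨61⟩| = n / gcd(61, 112) = 112 / 1 = 112
H is normal (ℤ_112 is abelian).
|G/H| = |G| / |H| = 112 / 112 = 1

|G/H| = 1


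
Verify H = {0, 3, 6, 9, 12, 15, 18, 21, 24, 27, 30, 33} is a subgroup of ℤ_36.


Subgroup test for H = {0, 3, 6, 9, 12, 15, 18, 21, 24, 27, 30, 33} in (ℤ_36, +):
(1) 0 ∈ H? Yes
(2) Closure: for all a,b ∈ H, (a+b) mod 36 ∈ H? Yes
(3) Inverses: for all a ∈ H, -a mod 36 ∈ H? Yes

Yes, H is a subgroup of ℤ_36


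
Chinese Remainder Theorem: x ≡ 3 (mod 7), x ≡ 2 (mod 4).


m₁ = 7, m₂ = 4, gcd = 1, so CRT applies. M = m₁·m₂ = 28
Let M₁ = M/m₁ = 4, M₂ = M/m₂ = 7
Find y₁ ≡ M₁⁻¹ (mod m₁): 4⁻¹ ≡ 2 (mod 7)
Find y₂ ≡ M₂⁻¹ (mod m₂): 7⁻¹ ≡ 3 (mod 4)
x = a₁·M₁·y₁ + a₂·M₂·y₂ = 3·4·2 + 2·7·3 = 66
Reduce mod 28: x ≡ 10
Check: 10 mod 7 = 3 ✓, 10 mod 4 = 2 ✓

x ≡ 10 (mod 28)


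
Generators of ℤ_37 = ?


g generates ℤ_n iff gcd(g,n) = 1
Prime factors of 37: 37
Generators are g ∈ {1,...,36} not divisible by any of these primes.
Generators: {1, 2, 3, 4, 5, 6, 7, 8, 9, 10, 11, 12, 13, 14, 15, 16, 17, 18, 19, 20, 21, 22, 23, 24, 25, 26, 27, 28, 29, 30, 31, 32, 33, 34, 35, 36}
Number of generators = φ(37) = 36

Generators of ℤ_37 = {1, 2, 3, 4, 5, 6, 7, 8, 9, 10, 11, 12, 13, 14, 15, 16, 17, 18, 19, 20, 21, 22, 23, 24, 25, 26, 27, 28, 29, 30, 31, 32, 33, 34, 35, 36}


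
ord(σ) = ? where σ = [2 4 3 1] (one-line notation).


Cycle decomposition: (1 2 4)
Cycle lengths: 3
Order = lcm(3) = 3

ord(σ) = 3


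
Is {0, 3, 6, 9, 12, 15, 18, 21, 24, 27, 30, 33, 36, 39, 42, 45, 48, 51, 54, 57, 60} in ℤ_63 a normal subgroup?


H = {0, 3, 6, 9, 12, 15, 18, 21, 24, 27, 30, 33, 36, 39, 42, 45, 48, 51, 54, 57, 60} in ℤ_63
ℤ_63 is abelian; every subgroup of an abelian group is normal

Yes, normal subgroup


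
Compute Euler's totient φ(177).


Factor n: 177 = 3 × 59
φ(n) = n · ∏(1 - 1/p) over distinct primes p | n
φ(177) = 177 · (1 - 1/3) · (1 - 1/59) = 116

φ(177) = 116


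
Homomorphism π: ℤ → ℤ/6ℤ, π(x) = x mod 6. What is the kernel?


Kernel = preimage of identity
ker(π) = multiples of 6 = 6ℤ

ker(π) = 6ℤ


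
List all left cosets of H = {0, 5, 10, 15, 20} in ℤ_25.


H = {0, 5, 10, 15, 20}, |H| = 5
Number of cosets = |G|/|H| = 25/5 = 5
0 + H = {0, 5, 10, 15, 20}
1 + H = {1, 6, 11, 16, 21}
2 + H = {2, 7, 12, 17, 22}
3 + H = {3, 8, 13, 18, 23}
4 + H = {4, 9, 14, 19, 24}

Cosets: 0+H={0,5,10,15,20}; 1+H={1,6,11,16,21}; 2+H={2,7,12,17,22}; 3+H={3,8,13,18,23}; 4+H={4,9,14,19,24}


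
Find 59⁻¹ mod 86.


Use the extended Euclidean algorithm to write 1 = 59·s + 86·t; then s mod 86 is the inverse.
Euclidean algorithm:
  59 = 0·86 + 59
  86 = 1·59 + 27
  59 = 2·27 + 5
  27 = 5·5 + 2
  5 = 2·2 + 1
  2 = 2·1 + 0
gcd(59,86) = 1
Back-substitution gives: 59·(35) + 86·(-24) = 1
So 59⁻¹ ≡ 35 ≡ 35 (mod 86)
Check: 59 × 35 = 2065 ≡ 1 (mod 86) ✓

59⁻¹ ≡ 35 (mod 86)


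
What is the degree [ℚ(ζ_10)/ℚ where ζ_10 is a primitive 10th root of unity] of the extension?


[ℚ(ζ_n):ℚ] = deg Φ_n(x) = φ(n). Here φ(10) = 4

[ℚ(ζ_10)/ℚ where ζ_10 is a primitive 10th root of unity] = 4


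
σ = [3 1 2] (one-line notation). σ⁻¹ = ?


To find σ⁻¹, swap domain and range:
σ(1) = 3 → σ⁻¹(3) = 1
σ(2) = 1 → σ⁻¹(1) = 2
σ(3) = 2 → σ⁻¹(2) = 3

σ⁻¹ = [2 3 1]


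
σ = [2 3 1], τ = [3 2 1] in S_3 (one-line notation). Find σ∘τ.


σ∘τ: apply τ first, then σ
1 →τ 3 →σ 1
2 →τ 2 →σ 3
3 →τ 1 →σ 2

σ∘τ = [1 3 2]


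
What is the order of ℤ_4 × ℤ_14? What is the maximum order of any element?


|ℤ_4 × ℤ_14| = 4 × 14 = 56
Max element order = lcm(4,14) = 28
Cyclic? No (gcd=2)

|ℤ_4×ℤ_14| = 56, max element order = 28


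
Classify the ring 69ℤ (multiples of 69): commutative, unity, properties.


69ℤ is a commutative ring under +,× but has no multiplicative identity (1 ∉ 69ℤ); it has no zero divisors, but without unity it is not an integral domain
Commutative: Yes
Integral domain: No
Has unity: No

69ℤ (multiples of 69): Commutative=Yes, Unity=No


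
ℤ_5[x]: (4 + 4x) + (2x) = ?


Add coefficients mod 5:
x^0: 4 + 0 = 4 (mod 5)
x^1: 4 + 2 = 1 (mod 5)
Result: 4 + x

f + g = 4 + x


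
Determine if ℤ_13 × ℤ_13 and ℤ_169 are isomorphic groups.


Comparing ℤ_13 × ℤ_13 and ℤ_169:
gcd(13,13) = 13 ≠ 1. Max element order in ℤ_13×ℤ_13 is lcm(13,13) = 13 < 169, so it has no element of order 169

No, ℤ_13 × ℤ_13 ≇ ℤ_169


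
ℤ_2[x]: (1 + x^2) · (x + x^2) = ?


Expand and collect like terms; reduce coefficients mod 2:
x^0: 1·0 = 0 ≡ 0 (mod 2)
x^1: 1·1 + 0·0 = 1 ≡ 1 (mod 2)
x^2: 1·1 + 0·1 + 1·0 = 1 ≡ 1 (mod 2)
x^3: 0·1 + 1·1 = 1 ≡ 1 (mod 2)
x^4: 1·1 = 1 ≡ 1 (mod 2)
Result: x + x^2 + x^3 + x^4

f · g = x + x^2 + x^3 + x^4


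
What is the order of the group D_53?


|D_n| = 2n (n rotations and n reflections)
|D_53| = 2×53 = 106

|D_53| = 106


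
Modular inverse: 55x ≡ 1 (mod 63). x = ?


Use the extended Euclidean algorithm to write 1 = 55·s + 63·t; then s mod 63 is the inverse.
Euclidean algorithm:
  55 = 0·63 + 55
  63 = 1·55 + 8
  55 = 6·8 + 7
  8 = 1·7 + 1
  7 = 7·1 + 0
gcd(55,63) = 1
Back-substitution gives: 55·(-8) + 63·(7) = 1
So 55⁻¹ ≡ -8 ≡ 55 (mod 63)
Check: 55 × 55 = 3025 ≡ 1 (mod 63) ✓

55⁻¹ ≡ 55 (mod 63)


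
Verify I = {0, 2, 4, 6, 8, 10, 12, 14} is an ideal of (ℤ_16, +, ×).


Check ideal conditions for I = {0, 2, 4, 6, 8, 10, 12, 14} in ℤ_16:
(1) I is an additive subgroup? Yes
(2) For r ∈ ℤ_16 and a ∈ I: r·a ∈ I? Yes

Yes, I is an ideal of ℤ_16


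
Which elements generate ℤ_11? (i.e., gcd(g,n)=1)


g generates ℤ_n iff gcd(g,n) = 1
Checking each g ∈ {1,...,10}:
gcd(1,11) = 1
gcd(2,11) = 1
gcd(3,11) = 1
gcd(4,11) = 1
gcd(5,11) = 1
gcd(6,11) = 1
gcd(7,11) = 1
gcd(8,11) = 1
gcd(9,11) = 1
gcd(10,11) = 1
Generators: {1, 2, 3, 4, 5, 6, 7, 8, 9, 10}
Number of generators = φ(11) = 10

Generators of ℤ_11 = {1, 2, 3, 4, 5, 6, 7, 8, 9, 10}


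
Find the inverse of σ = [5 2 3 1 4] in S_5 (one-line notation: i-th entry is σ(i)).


To find σ⁻¹, swap domain and range:
σ(1) = 5 → σ⁻¹(5) = 1
σ(2) = 2 → σ⁻¹(2) = 2
σ(3) = 3 → σ⁻¹(3) = 3
σ(4) = 1 → σ⁻¹(1) = 4
σ(5) = 4 → σ⁻¹(4) = 5

σ⁻¹ = [4 2 3 5 1]


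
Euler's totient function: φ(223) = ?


Factor n: 223 = 223
φ(n) = n · ∏(1 - 1/p) over distinct primes p | n
φ(223) = 223 · (1 - 1/223) = 222

φ(223) = 222


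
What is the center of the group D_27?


Z(G) = {g ∈ G | gx = xg for all x ∈ G}
For odd n, Z(D_n) = {e}: no nontrivial rotation commutes with all reflections

Z(D_27) = {e}


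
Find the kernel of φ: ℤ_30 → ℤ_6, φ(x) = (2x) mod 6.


Kernel = preimage of identity
ker(φ) = {x ∈ ℤ_30 : 2x ≡ 0 (mod 6)}. Since 6 | 30, φ is well-defined. The kernel is the cyclic subgroup ⟨3⟩ of ℤ_30 (order 10), i.e. {0, 3, 6, 9, 12, 15, 18, 21, 24, 27}

ker(φ) = {0, 3, 6, 9, 12, 15, 18, 21, 24, 27}


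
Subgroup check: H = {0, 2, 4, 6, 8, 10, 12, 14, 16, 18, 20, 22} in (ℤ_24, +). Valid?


Subgroup test for H = {0, 2, 4, 6, 8, 10, 12, 14, 16, 18, 20, 22} in (ℤ_24, +):
(1) 0 ∈ H? Yes
(2) Closure: for all a,b ∈ H, (a+b) mod 24 ∈ H? Yes
(3) Inverses: for all a ∈ H, -a mod 24 ∈ H? Yes

Yes, H is a subgroup of ℤ_24


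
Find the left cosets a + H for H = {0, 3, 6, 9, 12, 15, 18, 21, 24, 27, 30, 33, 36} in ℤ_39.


H = {0, 3, 6, 9, 12, 15, 18, 21, 24, 27, 30, 33, 36}, |H| = 13
Number of cosets = |G|/|H| = 39/13 = 3
0 + H = {0, 3, 6, 9, 12, 15, 18, 21, 24, 27, 30, 33, 36}
1 + H = {1, 4, 7, 10, 13, 16, 19, 22, 25, 28, 31, 34, 37}
2 + H = {2, 5, 8, 11, 14, 17, 20, 23, 26, 29, 32, 35, 38}

Cosets: 0+H={0,3,6,9,12,15,18,21,24,27,30,33,36}; 1+H={1,4,7,10,13,16,19,22,25,28,31,34,37}; 2+H={2,5,8,11,14,17,20,23,26,29,32,35,38}


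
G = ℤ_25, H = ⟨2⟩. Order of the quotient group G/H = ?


|⟨2⟩| = n / gcd(2, 25) = 25 / 1 = 25
H is normal (ℤ_25 is abelian).
|G/H| = |G| / |H| = 25 / 25 = 1

|G/H| = 1


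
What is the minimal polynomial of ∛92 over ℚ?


∛92 satisfies x³ - 92 = 0, irreducible over ℚ (no rational root; 92 is not a perfect cube)

Minimal polynomial: x³ - 92


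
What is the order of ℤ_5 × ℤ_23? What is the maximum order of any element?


|ℤ_5 × ℤ_23| = 5 × 23 = 115
Max element order = lcm(5,23) = 115
Cyclic? Yes (gcd=1)

|ℤ_5×ℤ_23| = 115, max element order = 115


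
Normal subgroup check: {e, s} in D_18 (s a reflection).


H = {e, s} in D_18 (s a reflection)
r·s·r⁻¹ = sr⁻² ≠ s for n ≥ 3, so {e, s} is not closed under conjugation

No, not a normal subgroup


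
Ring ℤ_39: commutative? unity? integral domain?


ℤ_39 is a commutative ring with unity 1; 39 = 3×13 is composite, so 3·13 ≡ 0 gives zero divisors (not an integral domain)
Commutative: Yes
Integral domain: No
Has unity: Yes

ℤ_39: Commutative=Yes, Unity=Yes


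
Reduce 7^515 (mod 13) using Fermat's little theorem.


Fermat's little theorem: if p is prime and gcd(a,p)=1, then a^(p-1) ≡ 1 (mod p)
p = 13 is prime, gcd(7,13) = 1
Reduce exponent: 515 mod 12 = 11
So 7^515 ≡ 7^11 (mod 13)
7^11 mod 13 = 2

7^515 ≡ 2 (mod 13)


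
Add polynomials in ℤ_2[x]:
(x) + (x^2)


Add coefficients mod 2:
x^0: 0 + 0 = 0 (mod 2)
x^1: 1 + 0 = 1 (mod 2)
x^2: 0 + 1 = 1 (mod 2)
Result: x + x^2

f + g = x + x^2


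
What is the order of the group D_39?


|D_n| = 2n (n rotations and n reflections)
|D_39| = 2×39 = 78

|D_39| = 78


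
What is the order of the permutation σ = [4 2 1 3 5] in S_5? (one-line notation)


Cycle decomposition: (1 4 3)
Cycle lengths: 3
Order = lcm(3) = 3

ord(σ) = 3


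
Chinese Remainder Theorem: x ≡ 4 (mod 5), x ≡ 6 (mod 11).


m₁ = 5, m₂ = 11, gcd = 1, so CRT applies. M = m₁·m₂ = 55
Let M₁ = M/m₁ = 11, M₂ = M/m₂ = 5
Find y₁ ≡ M₁⁻¹ (mod m₁): 11⁻¹ ≡ 1 (mod 5)
Find y₂ ≡ M₂⁻¹ (mod m₂): 5⁻¹ ≡ 9 (mod 11)
x = a₁·M₁·y₁ + a₂·M₂·y₂ = 4·11·1 + 6·5·9 = 314
Reduce mod 55: x ≡ 39
Check: 39 mod 5 = 4 ✓, 39 mod 11 = 6 ✓

x ≡ 39 (mod 55)


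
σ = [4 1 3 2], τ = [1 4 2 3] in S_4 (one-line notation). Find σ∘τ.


σ∘τ: apply τ first, then σ
1 →τ 1 →σ 4
2 →τ 4 →σ 2
3 →τ 2 →σ 1
4 →τ 3 →σ 3

σ∘τ = [4 2 1 3]


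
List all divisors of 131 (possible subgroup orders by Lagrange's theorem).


Lagrange's theorem: |H| divides |G|
|G| = 131
Divisors of 131: 1, 131

Possible subgroup orders: {1, 131}


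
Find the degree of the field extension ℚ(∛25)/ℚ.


∛25 has minimal polynomial x³ - 25 (irreducible over ℚ since 25 is not a perfect cube)

[ℚ(∛25)/ℚ] = 3


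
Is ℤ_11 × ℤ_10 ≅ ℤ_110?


Comparing ℤ_11 × ℤ_10 and ℤ_110:
gcd(11,10) = 1, so ℤ_11 × ℤ_10 ≅ ℤ_110 (CRT)

Yes, ℤ_11 × ℤ_10 ≅ ℤ_110


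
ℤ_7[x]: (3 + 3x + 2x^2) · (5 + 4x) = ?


Expand and collect like terms; reduce coefficients mod 7:
x^0: 3·5 = 15 ≡ 1 (mod 7)
x^1: 3·4 + 3·5 = 27 ≡ 6 (mod 7)
x^2: 3·4 + 2·5 = 22 ≡ 1 (mod 7)
x^3: 2·4 = 8 ≡ 1 (mod 7)
Result: 1 + 6x + x^2 + x^3

f · g = 1 + 6x + x^2 + x^3


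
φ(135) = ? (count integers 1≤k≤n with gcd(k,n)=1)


Factor n: 135 = 3^3 × 5
φ(n) = n · ∏(1 - 1/p) over distinct primes p | n
φ(135) = 135 · (1 - 1/3) · (1 - 1/5) = 72

φ(135) = 72


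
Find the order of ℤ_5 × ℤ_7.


|A × B| = |A| · |B|
|ℤ_5 × ℤ_7| = 5 × 7 = 35

|ℤ_5 × ℤ_7| = 35


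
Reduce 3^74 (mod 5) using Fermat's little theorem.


Fermat's little theorem: if p is prime and gcd(a,p)=1, then a^(p-1) ≡ 1 (mod p)
p = 5 is prime, gcd(3,5) = 1
Reduce exponent: 74 mod 4 = 2
So 3^74 ≡ 3^2 (mod 5)
3^2 mod 5 = 4

3^74 ≡ 4 (mod 5)


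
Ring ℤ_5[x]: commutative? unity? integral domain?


ℤ_5 is a field (n prime), so ℤ_5[x] is a commutative integral domain with unity
Commutative: Yes
Integral domain: Yes
Has unity: Yes

ℤ_5[x]: Commutative=Yes, Unity=Yes


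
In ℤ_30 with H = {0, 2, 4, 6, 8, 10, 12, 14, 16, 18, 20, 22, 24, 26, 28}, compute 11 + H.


11 + H = {11 + h (mod 30) : h ∈ H}
11+0=11, 11+2=13, 11+4=15, 11+6=17, 11+8=19, 11+10=21, 11+12=23, 11+14=25, 11+16=27, 11+18=29, 11+20=1, 11+22=3, 11+24=5, 11+26=7, 11+28=9
11 + H = {1, 3, 5, 7, 9, 11, 13, 15, 17, 19, 21, 23, 25, 27, 29} = 1 + H

11 + H = {1, 3, 5, 7, 9, 11, 13, 15, 17, 19, 21, 23, 25, 27, 29}


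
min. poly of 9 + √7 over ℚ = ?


Let α = 9 + √7. Then α - 9 = √7, so (α - 9)² = 7, giving α² - 18α + 74 = 0. Degree 2 and α ∉ ℚ, so this is the minimal polynomial.

Minimal polynomial: x² - 18x + 74


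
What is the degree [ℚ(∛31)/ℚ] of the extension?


∛31 has minimal polynomial x³ - 31 (irreducible over ℚ since 31 is not a perfect cube)

[ℚ(∛31)/ℚ] = 3


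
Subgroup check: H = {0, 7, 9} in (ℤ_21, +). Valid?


Subgroup test for H = {0, 7, 9} in (ℤ_21, +):
(1) 0 ∈ H? Yes
(2) Closure: for all a,b ∈ H, (a+b) mod 21 ∈ H? No  [counterexample: 7 + 7 = 14 ∉ H]
(3) Inverses: for all a ∈ H, -a mod 21 ∈ H? No

No, H is not a subgroup of ℤ_21


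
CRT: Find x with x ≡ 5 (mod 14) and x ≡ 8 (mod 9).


m₁ = 14, m₂ = 9, gcd = 1, so CRT applies. M = m₁·m₂ = 126
Let M₁ = M/m₁ = 9, M₂ = M/m₂ = 14
Find y₁ ≡ M₁⁻¹ (mod m₁): 9⁻¹ ≡ 11 (mod 14)
Find y₂ ≡ M₂⁻¹ (mod m₂): 14⁻¹ ≡ 2 (mod 9)
x = a₁·M₁·y₁ + a₂·M₂·y₂ = 5·9·11 + 8·14·2 = 719
Reduce mod 126: x ≡ 89
Check: 89 mod 14 = 5 ✓, 89 mod 9 = 8 ✓

x ≡ 89 (mod 126)


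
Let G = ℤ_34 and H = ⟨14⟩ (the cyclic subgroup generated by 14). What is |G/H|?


|⟨14⟩| = n / gcd(14, 34) = 34 / 2 = 17
H is normal (ℤ_34 is abelian).
|G/H| = |G| / |H| = 34 / 17 = 2

|G/H| = 2


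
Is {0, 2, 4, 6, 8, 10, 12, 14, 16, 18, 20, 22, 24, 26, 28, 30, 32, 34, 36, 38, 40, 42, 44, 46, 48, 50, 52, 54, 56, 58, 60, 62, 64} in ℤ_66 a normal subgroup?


H = {0, 2, 4, 6, 8, 10, 12, 14, 16, 18, 20, 22, 24, 26, 28, 30, 32, 34, 36, 38, 40, 42, 44, 46, 48, 50, 52, 54, 56, 58, 60, 62, 64} in ℤ_66
ℤ_66 is abelian; every subgroup of an abelian group is normal

Yes, normal subgroup


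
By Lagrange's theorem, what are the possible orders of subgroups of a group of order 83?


Lagrange's theorem: |H| divides |G|
|G| = 83
Divisors of 83: 1, 83

Possible subgroup orders: {1, 83}


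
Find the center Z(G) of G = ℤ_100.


Z(G) = {g ∈ G | gx = xg for all x ∈ G}
ℤ_100 is abelian, so Z(G) = G

Z(ℤ_100) = ℤ_100


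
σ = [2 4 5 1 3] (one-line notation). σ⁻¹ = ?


To find σ⁻¹, swap domain and range:
σ(1) = 2 → σ⁻¹(2) = 1
σ(2) = 4 → σ⁻¹(4) = 2
σ(3) = 5 → σ⁻¹(5) = 3
σ(4) = 1 → σ⁻¹(1) = 4
σ(5) = 3 → σ⁻¹(3) = 5

σ⁻¹ = [4 1 5 2 3]


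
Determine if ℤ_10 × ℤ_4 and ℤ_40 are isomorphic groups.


Comparing ℤ_10 × ℤ_4 and ℤ_40:
gcd(10,4) = 2 ≠ 1. Max element order in ℤ_10×ℤ_4 is lcm(10,4) = 20 < 40, so it has no element of order 40

No, ℤ_10 × ℤ_4 ≇ ℤ_40


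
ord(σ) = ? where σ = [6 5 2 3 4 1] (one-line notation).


Cycle decomposition: (1 6) (2 5 4 3)
Cycle lengths: 2, 4
Order = lcm(2, 4) = 4

ord(σ) = 4


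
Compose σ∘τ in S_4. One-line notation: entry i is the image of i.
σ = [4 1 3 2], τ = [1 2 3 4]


σ∘τ: apply τ first, then σ
1 →τ 1 →σ 4
2 →τ 2 →σ 1
3 →τ 3 →σ 3
4 →τ 4 →σ 2

σ∘τ = [4 1 3 2]


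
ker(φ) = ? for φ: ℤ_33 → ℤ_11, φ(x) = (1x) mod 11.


Kernel = preimage of identity
ker(φ) = {x ∈ ℤ_33 : 1x ≡ 0 (mod 11)}. Since 11 | 33, φ is well-defined. The kernel is the cyclic subgroup ⟨11⟩ of ℤ_33 (order 3), i.e. {0, 11, 22}

ker(φ) = {0, 11, 22}


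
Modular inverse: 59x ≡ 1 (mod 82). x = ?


Use the extended Euclidean algorithm to write 1 = 59·s + 82·t; then s mod 82 is the inverse.
Euclidean algorithm:
  59 = 0·82 + 59
  82 = 1·59 + 23
  59 = 2·23 + 13
  23 = 1·13 + 10
  13 = 1·10 + 3
  10 = 3·3 + 1
  3 = 3·1 + 0
gcd(59,82) = 1
Back-substitution gives: 59·(-25) + 82·(18) = 1
So 59⁻¹ ≡ -25 ≡ 57 (mod 82)
Check: 59 × 57 = 3363 ≡ 1 (mod 82) ✓

59⁻¹ ≡ 57 (mod 82)


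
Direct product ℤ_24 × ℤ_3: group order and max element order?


|ℤ_24 × ℤ_3| = 24 × 3 = 72
Max element order = lcm(24,3) = 24
Cyclic? No (gcd=3)

|ℤ_24×ℤ_3| = 72, max element order = 24


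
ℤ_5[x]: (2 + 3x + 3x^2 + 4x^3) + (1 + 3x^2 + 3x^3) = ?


Add coefficients mod 5:
x^0: 2 + 1 = 3 (mod 5)
x^1: 3 + 0 = 3 (mod 5)
x^2: 3 + 3 = 1 (mod 5)
x^3: 4 + 3 = 2 (mod 5)
Result: 3 + 3x + x^2 + 2x^3

f + g = 3 + 3x + x^2 + 2x^3


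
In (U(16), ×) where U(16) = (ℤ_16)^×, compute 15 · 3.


Operation: multiplication mod 16
15 · 3 = (a × b) mod 16 with a = 15, b = 3

15 · 3 = 13


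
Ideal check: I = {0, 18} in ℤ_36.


Check ideal conditions for I = {0, 18} in ℤ_36:
(1) I is an additive subgroup? Yes
(2) For r ∈ ℤ_36 and a ∈ I: r·a ∈ I? Yes

Yes, I is an ideal of ℤ_36


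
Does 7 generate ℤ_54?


g generates ℤ_n iff gcd(g, n) = 1
gcd(7, 54) = 1
Since gcd = 1, 7 is a generator.

Yes, 7 generates ℤ_54


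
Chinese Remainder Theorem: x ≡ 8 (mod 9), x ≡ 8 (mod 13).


m₁ = 9, m₂ = 13, gcd = 1, so CRT applies. M = m₁·m₂ = 117
Let M₁ = M/m₁ = 13, M₂ = M/m₂ = 9
Find y₁ ≡ M₁⁻¹ (mod m₁): 13⁻¹ ≡ 7 (mod 9)
Find y₂ ≡ M₂⁻¹ (mod m₂): 9⁻¹ ≡ 3 (mod 13)
x = a₁·M₁·y₁ + a₂·M₂·y₂ = 8·13·7 + 8·9·3 = 944
Reduce mod 117: x ≡ 8
Check: 8 mod 9 = 8 ✓, 8 mod 13 = 8 ✓

x ≡ 8 (mod 117)


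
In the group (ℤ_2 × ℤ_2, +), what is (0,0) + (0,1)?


Operation: componentwise addition mod (2, 2)
(0,0) + (0,1) = ((a₁+b₁) mod 2, (a₂+b₂) mod 2) with a = (0,0), b = (0,1)

(0,0) + (0,1) = (0,1)


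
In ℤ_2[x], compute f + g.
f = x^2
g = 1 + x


Add coefficients mod 2:
x^0: 0 + 1 = 1 (mod 2)
x^1: 0 + 1 = 1 (mod 2)
x^2: 1 + 0 = 1 (mod 2)
Result: 1 + x + x^2

f + g = 1 + x + x^2


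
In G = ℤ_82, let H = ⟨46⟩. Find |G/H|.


|⟨46⟩| = n / gcd(46, 82) = 82 / 2 = 41
H is normal (ℤ_82 is abelian).
|G/H| = |G| / |H| = 82 / 41 = 2

|G/H| = 2


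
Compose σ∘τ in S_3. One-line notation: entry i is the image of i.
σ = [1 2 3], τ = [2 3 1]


σ∘τ: apply τ first, then σ
1 →τ 2 →σ 2
2 →τ 3 →σ 3
3 →τ 1 →σ 1

σ∘τ = [2 3 1]


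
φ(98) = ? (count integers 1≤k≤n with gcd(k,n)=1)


Factor n: 98 = 2 × 7^2
φ(n) = n · ∏(1 - 1/p) over distinct primes p | n
φ(98) = 98 · (1 - 1/2) · (1 - 1/7) = 42

φ(98) = 42


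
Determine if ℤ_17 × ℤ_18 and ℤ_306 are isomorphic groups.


Comparing ℤ_17 × ℤ_18 and ℤ_306:
gcd(17,18) = 1, so ℤ_17 × ℤ_18 ≅ ℤ_306 (CRT)

Yes, ℤ_17 × ℤ_18 ≅ ℤ_306


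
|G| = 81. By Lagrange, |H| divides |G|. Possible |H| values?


Lagrange's theorem: |H| divides |G|
|G| = 81
Divisors of 81: 1, 3, 9, 27, 81

Possible subgroup orders: {1, 3, 9, 27, 81}


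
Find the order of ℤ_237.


ℤ_n has n elements.

|ℤ_237| = 237


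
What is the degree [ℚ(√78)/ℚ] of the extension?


√78 has minimal polynomial x² - 78 (irreducible over ℚ since 78 is squarefree)

[ℚ(√78)/ℚ] = 2
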